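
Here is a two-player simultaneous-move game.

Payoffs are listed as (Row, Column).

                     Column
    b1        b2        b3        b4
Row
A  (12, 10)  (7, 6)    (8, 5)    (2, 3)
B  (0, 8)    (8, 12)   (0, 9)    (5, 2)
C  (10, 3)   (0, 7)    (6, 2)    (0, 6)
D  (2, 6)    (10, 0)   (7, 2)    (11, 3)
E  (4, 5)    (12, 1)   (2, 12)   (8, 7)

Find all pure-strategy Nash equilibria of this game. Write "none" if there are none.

Check each profile: it is a Nash equilibrium iff no player can strictly gain by switching unilaterally.
(A, b1): Row gets 12, best alternative 10; Column gets 10, best alternative 6. No profitable deviation — NE.
(A, b2): Row can switch to B (7 → 8). Not NE.
(A, b3): Column can switch to b1 (5 → 10). Not NE.
(A, b4): Row can switch to B (2 → 5). Not NE.
(B, b1): Row can switch to A (0 → 12). Not NE.
(B, b2): Row can switch to D (8 → 10). Not NE.
(B, b3): Row can switch to A (0 → 8). Not NE.
(B, b4): Row can switch to D (5 → 11). Not NE.
(C, b1): Row can switch to A (10 → 12). Not NE.
(The remaining 11 profiles each have a profitable deviation by the same check.)

(A, b1)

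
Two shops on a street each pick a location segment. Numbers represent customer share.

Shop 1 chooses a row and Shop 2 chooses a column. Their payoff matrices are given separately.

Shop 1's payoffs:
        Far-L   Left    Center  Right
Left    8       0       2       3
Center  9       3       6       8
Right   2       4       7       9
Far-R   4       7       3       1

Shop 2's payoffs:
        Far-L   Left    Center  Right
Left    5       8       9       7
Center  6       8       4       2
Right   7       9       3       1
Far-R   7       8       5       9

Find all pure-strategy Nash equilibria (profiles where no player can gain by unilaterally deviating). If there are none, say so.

No pure-strategy Nash equilibrium.

For each strategy profile, look for a profitable unilateral deviation.
(Left, Far-L): Shop 1 can switch to Center (8 → 9). Not NE.
(Left, Left): Shop 1 can switch to Center (0 → 3). Not NE.
(Left, Center): Shop 1 can switch to Center (2 → 6). Not NE.
(Left, Right): Shop 1 can switch to Center (3 → 8). Not NE.
(Center, Far-L): Shop 2 can switch to Left (6 → 8). Not NE.
(Center, Left): Shop 1 can switch to Right (3 → 4). Not NE.
(Center, Center): Shop 1 can switch to Right (6 → 7). Not NE.
(Center, Right): Shop 1 can switch to Right (8 → 9). Not NE.
(The remaining 8 profiles each have a profitable deviation by the same check.)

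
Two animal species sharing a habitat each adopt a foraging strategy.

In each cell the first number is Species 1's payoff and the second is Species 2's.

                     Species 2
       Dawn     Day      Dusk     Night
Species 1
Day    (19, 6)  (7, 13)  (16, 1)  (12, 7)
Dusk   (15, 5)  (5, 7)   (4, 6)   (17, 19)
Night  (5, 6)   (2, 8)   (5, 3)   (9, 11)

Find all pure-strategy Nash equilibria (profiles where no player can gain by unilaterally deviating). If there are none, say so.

The pure Nash equilibria are (Day, Day), (Dusk, Night).

(Day, Dawn): Species 2 can switch to Day (6 → 13). Not NE.
(Day, Day): Species 1 gets 7, best alternative 5; Species 2 gets 13, best alternative 7. No profitable deviation — NE.
(Day, Dusk): Species 2 can switch to Dawn (1 → 6). Not NE.
(Day, Night): Species 1 can switch to Dusk (12 → 17). Not NE.
(Dusk, Dawn): Species 1 can switch to Day (15 → 19). Not NE.
(Dusk, Day): Species 1 can switch to Day (5 → 7). Not NE.
(Dusk, Dusk): Species 1 can switch to Day (4 → 16). Not NE.
(Dusk, Night): Species 1 gets 17, best alternative 12; Species 2 gets 19, best alternative 7. No profitable deviation — NE.
(Night, Dawn): Species 1 can switch to Day (5 → 19). Not NE.
(Night, Day): Species 1 can switch to Day (2 → 7). Not NE.
(The remaining 2 profiles each have a profitable deviation by the same check.)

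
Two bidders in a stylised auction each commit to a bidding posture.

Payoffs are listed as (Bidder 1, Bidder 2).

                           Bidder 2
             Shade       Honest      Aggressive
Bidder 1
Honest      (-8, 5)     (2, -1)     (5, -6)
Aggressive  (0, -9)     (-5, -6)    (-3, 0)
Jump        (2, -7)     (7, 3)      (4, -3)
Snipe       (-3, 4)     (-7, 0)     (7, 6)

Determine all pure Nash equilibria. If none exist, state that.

Check each profile: it is a Nash equilibrium iff no player can strictly gain by switching unilaterally.
(Honest, Shade): Bidder 1 can switch to Aggressive (-8 → 0). Not NE.
(Honest, Honest): Bidder 1 can switch to Jump (2 → 7). Not NE.
(Honest, Aggressive): Bidder 1 can switch to Snipe (5 → 7). Not NE.
(Aggressive, Shade): Bidder 1 can switch to Jump (0 → 2). Not NE.
(Aggressive, Honest): Bidder 1 can switch to Honest (-5 → 2). Not NE.
(Aggressive, Aggressive): Bidder 1 can switch to Honest (-3 → 5). Not NE.
(Jump, Shade): Bidder 2 can switch to Honest (-7 → 3). Not NE.
(Jump, Honest): Bidder 1 gets 7, best alternative 2; Bidder 2 gets 3, best alternative -3. No profitable deviation — NE.
(Jump, Aggressive): Bidder 1 can switch to Honest (4 → 5). Not NE.
(Snipe, Shade): Bidder 1 can switch to Aggressive (-3 → 0). Not NE.
(Snipe, Honest): Bidder 1 can switch to Honest (-7 → 2). Not NE.
(Snipe, Aggressive): Bidder 1 gets 7, best alternative 5; Bidder 2 gets 6, best alternative 4. No profitable deviation — NE.

(Jump, Honest), (Snipe, Aggressive)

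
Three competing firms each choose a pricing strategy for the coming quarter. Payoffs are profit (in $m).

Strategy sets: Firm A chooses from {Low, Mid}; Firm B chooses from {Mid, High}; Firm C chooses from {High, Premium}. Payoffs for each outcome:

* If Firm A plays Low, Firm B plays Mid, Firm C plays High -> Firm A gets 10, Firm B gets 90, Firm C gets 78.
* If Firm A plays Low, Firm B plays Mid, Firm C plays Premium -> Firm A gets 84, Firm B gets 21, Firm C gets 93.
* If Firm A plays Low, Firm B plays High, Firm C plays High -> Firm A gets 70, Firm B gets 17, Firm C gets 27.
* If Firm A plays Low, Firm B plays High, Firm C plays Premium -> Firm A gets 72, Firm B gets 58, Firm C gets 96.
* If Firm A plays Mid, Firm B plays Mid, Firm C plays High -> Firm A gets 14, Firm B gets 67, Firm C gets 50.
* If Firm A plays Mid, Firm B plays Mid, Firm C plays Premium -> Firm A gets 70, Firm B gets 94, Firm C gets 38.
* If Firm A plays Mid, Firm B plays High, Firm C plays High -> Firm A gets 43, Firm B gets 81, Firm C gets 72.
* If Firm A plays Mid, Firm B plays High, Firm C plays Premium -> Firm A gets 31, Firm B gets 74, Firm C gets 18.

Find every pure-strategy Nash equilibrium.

(Low, Mid, High): Firm A can switch to Mid (10 → 14). Not NE.
(Low, Mid, Premium): Firm B can switch to High (21 → 58). Not NE.
(Low, High, High): Firm B can switch to Mid (17 → 90). Not NE.
(Low, High, Premium): Firm A gets 72, best alternative 31; Firm B gets 58, best alternative 21; Firm C gets 96, best alternative 27. No profitable deviation — NE.
(Mid, Mid, High): Firm B can switch to High (67 → 81). Not NE.
(Mid, Mid, Premium): Firm A can switch to Low (70 → 84). Not NE.
(Mid, High, High): Firm A can switch to Low (43 → 70). Not NE.
(Mid, High, Premium): Firm A can switch to Low (31 → 72). Not NE.

The unique pure-strategy Nash equilibrium is (Low, High, Premium).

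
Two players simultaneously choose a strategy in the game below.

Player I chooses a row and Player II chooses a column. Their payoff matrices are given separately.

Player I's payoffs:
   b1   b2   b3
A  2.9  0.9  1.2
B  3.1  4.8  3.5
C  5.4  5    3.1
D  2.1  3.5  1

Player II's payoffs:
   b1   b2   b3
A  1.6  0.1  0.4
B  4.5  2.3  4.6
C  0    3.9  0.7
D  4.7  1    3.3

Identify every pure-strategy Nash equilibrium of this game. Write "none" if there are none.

Player I against b1: payoffs 2.9, 3.1, 5.4, 2.1 → best response C.
Player I against b2: payoffs 0.9, 4.8, 5, 3.5 → best response C.
Player I against b3: payoffs 1.2, 3.5, 3.1, 1 → best response B.
Player II against A: payoffs 1.6, 0.1, 0.4 → best response b1.
Player II against B: payoffs 4.5, 2.3, 4.6 → best response b3.
Player II against C: payoffs 0, 3.9, 0.7 → best response b2.
Player II against D: payoffs 4.7, 1, 3.3 → best response b1.
Mutual best responses: (B, b3); (C, b2).

Pure-strategy Nash equilibria: (B, b3) and (C, b2)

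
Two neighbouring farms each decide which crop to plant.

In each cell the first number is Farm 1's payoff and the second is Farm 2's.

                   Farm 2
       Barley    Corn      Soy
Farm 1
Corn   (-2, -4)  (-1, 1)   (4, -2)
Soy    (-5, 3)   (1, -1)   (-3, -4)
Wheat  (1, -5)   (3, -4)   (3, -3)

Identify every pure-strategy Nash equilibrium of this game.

There is no pure-strategy Nash equilibrium.

Farm 1 against Barley: payoffs -2, -5, 1 → best response Wheat.
Farm 1 against Corn: payoffs -1, 1, 3 → best response Wheat.
Farm 1 against Soy: payoffs 4, -3, 3 → best response Corn.
Farm 2 against Corn: payoffs -4, 1, -2 → best response Corn.
Farm 2 against Soy: payoffs 3, -1, -4 → best response Barley.
Farm 2 against Wheat: payoffs -5, -4, -3 → best response Soy.
No profile is a mutual best response for all players.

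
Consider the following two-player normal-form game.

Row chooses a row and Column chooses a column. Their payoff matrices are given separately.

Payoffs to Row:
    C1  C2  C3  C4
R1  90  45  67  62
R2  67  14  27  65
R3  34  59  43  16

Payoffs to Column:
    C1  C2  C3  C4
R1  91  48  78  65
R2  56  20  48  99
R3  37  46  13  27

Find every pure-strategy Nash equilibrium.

Row against C1: payoffs 90, 67, 34 → best response R1.
Row against C2: payoffs 45, 14, 59 → best response R3.
Row against C3: payoffs 67, 27, 43 → best response R1.
Row against C4: payoffs 62, 65, 16 → best response R2.
Column against R1: payoffs 91, 48, 78, 65 → best response C1.
Column against R2: payoffs 56, 20, 48, 99 → best response C4.
Column against R3: payoffs 37, 46, 13, 27 → best response C2.
Mutual best responses: (R1, C1); (R2, C4); (R3, C2).

Pure-strategy Nash equilibria: (R1, C1); (R2, C4); (R3, C2)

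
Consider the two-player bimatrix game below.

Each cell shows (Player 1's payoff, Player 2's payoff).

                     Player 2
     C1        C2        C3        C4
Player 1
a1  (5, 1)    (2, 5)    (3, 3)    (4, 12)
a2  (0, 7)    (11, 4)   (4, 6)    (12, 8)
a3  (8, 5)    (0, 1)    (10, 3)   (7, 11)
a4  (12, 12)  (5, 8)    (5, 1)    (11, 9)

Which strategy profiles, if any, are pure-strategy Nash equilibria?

Pure-strategy Nash equilibria: (a2, C4); (a4, C1)

(a1, C1): Player 1 can switch to a3 (5 → 8). Not NE.
(a1, C2): Player 1 can switch to a2 (2 → 11). Not NE.
(a1, C3): Player 1 can switch to a2 (3 → 4). Not NE.
(a1, C4): Player 1 can switch to a2 (4 → 12). Not NE.
(a2, C1): Player 1 can switch to a1 (0 → 5). Not NE.
(a2, C2): Player 2 can switch to C1 (4 → 7). Not NE.
(a2, C4): Player 1 gets 12, best alternative 11; Player 2 gets 8, best alternative 7. No profitable deviation — NE.
(a4, C1): Player 1 gets 12, best alternative 8; Player 2 gets 12, best alternative 9. No profitable deviation — NE.
(The remaining 8 profiles each have a profitable deviation by the same check.)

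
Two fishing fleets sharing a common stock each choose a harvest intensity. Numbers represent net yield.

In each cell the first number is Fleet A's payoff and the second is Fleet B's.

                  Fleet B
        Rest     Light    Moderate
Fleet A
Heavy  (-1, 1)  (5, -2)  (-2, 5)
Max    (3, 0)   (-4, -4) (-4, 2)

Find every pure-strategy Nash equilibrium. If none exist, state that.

The unique pure-strategy Nash equilibrium is (Heavy, Moderate).

Fleet A against Rest: payoffs -1, 3 → best response Max.
Fleet A against Light: payoffs 5, -4 → best response Heavy.
Fleet A against Moderate: payoffs -2, -4 → best response Heavy.
Fleet B against Heavy: payoffs 1, -2, 5 → best response Moderate.
Fleet B against Max: payoffs 0, -4, 2 → best response Moderate.
Mutual best responses: (Heavy, Moderate).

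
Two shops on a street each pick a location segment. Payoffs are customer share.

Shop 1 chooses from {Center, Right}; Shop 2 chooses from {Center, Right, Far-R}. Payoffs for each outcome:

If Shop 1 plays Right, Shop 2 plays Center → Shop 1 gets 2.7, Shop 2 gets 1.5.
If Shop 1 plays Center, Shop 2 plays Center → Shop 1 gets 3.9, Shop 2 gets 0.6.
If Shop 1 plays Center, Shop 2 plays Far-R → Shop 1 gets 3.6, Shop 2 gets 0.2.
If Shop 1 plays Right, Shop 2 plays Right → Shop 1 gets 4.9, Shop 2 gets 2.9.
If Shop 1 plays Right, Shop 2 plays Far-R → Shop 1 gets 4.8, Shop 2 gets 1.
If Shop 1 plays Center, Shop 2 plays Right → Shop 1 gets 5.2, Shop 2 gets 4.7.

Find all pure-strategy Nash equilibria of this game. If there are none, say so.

(Center, Right)

For each player, find the best response to each opponent profile; mutual best responses are the pure NE.
Shop 1 against Center: payoffs 3.9, 2.7 → best response Center.
Shop 1 against Right: payoffs 5.2, 4.9 → best response Center.
Shop 1 against Far-R: payoffs 3.6, 4.8 → best response Right.
Shop 2 against Center: payoffs 0.6, 4.7, 0.2 → best response Right.
Shop 2 against Right: payoffs 1.5, 2.9, 1 → best response Right.
Mutual best responses: (Center, Right).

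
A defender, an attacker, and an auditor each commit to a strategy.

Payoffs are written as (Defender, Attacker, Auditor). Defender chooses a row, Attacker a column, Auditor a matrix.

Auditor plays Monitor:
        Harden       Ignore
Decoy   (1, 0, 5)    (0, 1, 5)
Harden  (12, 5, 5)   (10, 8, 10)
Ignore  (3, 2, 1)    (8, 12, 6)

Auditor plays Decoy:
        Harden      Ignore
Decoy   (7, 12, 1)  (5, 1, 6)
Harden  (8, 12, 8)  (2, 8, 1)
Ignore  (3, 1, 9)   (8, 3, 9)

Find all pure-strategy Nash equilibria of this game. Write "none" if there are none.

The pure Nash equilibria are (Harden, Harden, Decoy), (Harden, Ignore, Monitor), (Ignore, Ignore, Decoy).

(Decoy, Harden, Monitor): Defender can switch to Harden (1 → 12). Not NE.
(Decoy, Harden, Decoy): Defender can switch to Harden (7 → 8). Not NE.
(Decoy, Ignore, Monitor): Defender can switch to Harden (0 → 10). Not NE.
(Decoy, Ignore, Decoy): Defender can switch to Ignore (5 → 8). Not NE.
(Harden, Harden, Monitor): Attacker can switch to Ignore (5 → 8). Not NE.
(Harden, Harden, Decoy): Defender gets 8, best alternative 7; Attacker gets 12, best alternative 8; Auditor gets 8, best alternative 5. No profitable deviation — NE.
(Harden, Ignore, Monitor): Defender gets 10, best alternative 8; Attacker gets 8, best alternative 5; Auditor gets 10, best alternative 1. No profitable deviation — NE.
(Harden, Ignore, Decoy): Defender can switch to Decoy (2 → 5). Not NE.
(Ignore, Harden, Monitor): Defender can switch to Harden (3 → 12). Not NE.
(Ignore, Harden, Decoy): Defender can switch to Decoy (3 → 7). Not NE.
(Ignore, Ignore, Monitor): Defender can switch to Harden (8 → 10). Not NE.
(Ignore, Ignore, Decoy): Defender gets 8, best alternative 5; Attacker gets 3, best alternative 1; Auditor gets 9, best alternative 6. No profitable deviation — NE.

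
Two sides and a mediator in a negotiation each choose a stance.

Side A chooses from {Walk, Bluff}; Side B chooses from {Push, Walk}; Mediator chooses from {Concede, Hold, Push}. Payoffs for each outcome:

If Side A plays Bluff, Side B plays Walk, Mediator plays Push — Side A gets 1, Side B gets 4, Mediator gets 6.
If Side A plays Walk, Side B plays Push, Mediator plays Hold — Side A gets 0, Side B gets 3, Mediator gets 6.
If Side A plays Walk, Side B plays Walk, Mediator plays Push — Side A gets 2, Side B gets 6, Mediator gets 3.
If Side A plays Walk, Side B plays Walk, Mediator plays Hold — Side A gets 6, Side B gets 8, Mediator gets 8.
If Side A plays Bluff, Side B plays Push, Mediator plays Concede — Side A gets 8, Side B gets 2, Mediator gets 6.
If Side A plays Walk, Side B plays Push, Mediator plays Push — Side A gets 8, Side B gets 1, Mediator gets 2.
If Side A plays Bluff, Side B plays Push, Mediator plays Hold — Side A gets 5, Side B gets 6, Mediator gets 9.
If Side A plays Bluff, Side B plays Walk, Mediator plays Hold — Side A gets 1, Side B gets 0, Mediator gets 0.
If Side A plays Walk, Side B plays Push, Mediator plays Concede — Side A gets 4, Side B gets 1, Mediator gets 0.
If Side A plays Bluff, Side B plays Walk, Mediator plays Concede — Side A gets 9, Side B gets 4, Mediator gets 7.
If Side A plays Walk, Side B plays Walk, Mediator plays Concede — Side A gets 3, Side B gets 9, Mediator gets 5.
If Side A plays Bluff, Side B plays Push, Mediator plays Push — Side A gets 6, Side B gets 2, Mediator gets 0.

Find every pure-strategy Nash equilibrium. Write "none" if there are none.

Side A against (Push, Concede): payoffs 4, 8 → best response Bluff.
Side A against (Push, Hold): payoffs 0, 5 → best response Bluff.
Side A against (Push, Push): payoffs 8, 6 → best response Walk.
Side A against (Walk, Concede): payoffs 3, 9 → best response Bluff.
Side A against (Walk, Hold): payoffs 6, 1 → best response Walk.
Side A against (Walk, Push): payoffs 2, 1 → best response Walk.
Side B against (Walk, Concede): payoffs 1, 9 → best response Walk.
Side B against (Walk, Hold): payoffs 3, 8 → best response Walk.
Side B against (Walk, Push): payoffs 1, 6 → best response Walk.
Side B against (Bluff, Concede): payoffs 2, 4 → best response Walk.
Side B against (Bluff, Hold): payoffs 6, 0 → best response Push.
Side B against (Bluff, Push): payoffs 2, 4 → best response Walk.
Mediator against (Walk, Push): payoffs 0, 6, 2 → best response Hold.
Mediator against (Walk, Walk): payoffs 5, 8, 3 → best response Hold.
Mediator against (Bluff, Push): payoffs 6, 9, 0 → best response Hold.
Mediator against (Bluff, Walk): payoffs 7, 0, 6 → best response Concede.
Mutual best responses: (Walk, Walk, Hold); (Bluff, Push, Hold); (Bluff, Walk, Concede).

The pure Nash equilibria are (Walk, Walk, Hold) and (Bluff, Push, Hold) and (Bluff, Walk, Concede).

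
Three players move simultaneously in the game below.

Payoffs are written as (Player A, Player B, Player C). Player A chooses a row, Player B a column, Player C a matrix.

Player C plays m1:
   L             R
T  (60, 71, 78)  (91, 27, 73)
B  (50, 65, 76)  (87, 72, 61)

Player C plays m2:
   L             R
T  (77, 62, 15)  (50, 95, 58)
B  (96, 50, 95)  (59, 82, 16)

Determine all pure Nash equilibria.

(T, L, m1): Player A gets 60, best alternative 50; Player B gets 71, best alternative 27; Player C gets 78, best alternative 15. No profitable deviation — NE.
(T, L, m2): Player A can switch to B (77 → 96). Not NE.
(T, R, m1): Player B can switch to L (27 → 71). Not NE.
(T, R, m2): Player A can switch to B (50 → 59). Not NE.
(B, L, m1): Player A can switch to T (50 → 60). Not NE.
(B, L, m2): Player B can switch to R (50 → 82). Not NE.
(B, R, m1): Player A can switch to T (87 → 91). Not NE.
(B, R, m2): Player C can switch to m1 (16 → 61). Not NE.

(T, L, m1)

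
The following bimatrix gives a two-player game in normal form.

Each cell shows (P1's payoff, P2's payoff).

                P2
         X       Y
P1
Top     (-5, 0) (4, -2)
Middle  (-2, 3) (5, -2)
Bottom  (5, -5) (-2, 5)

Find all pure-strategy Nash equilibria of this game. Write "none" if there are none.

P1 against X: payoffs -5, -2, 5 → best response Bottom.
P1 against Y: payoffs 4, 5, -2 → best response Middle.
P2 against Top: payoffs 0, -2 → best response X.
P2 against Middle: payoffs 3, -2 → best response X.
P2 against Bottom: payoffs -5, 5 → best response Y.
No profile is a mutual best response for all players.

There is no pure-strategy Nash equilibrium.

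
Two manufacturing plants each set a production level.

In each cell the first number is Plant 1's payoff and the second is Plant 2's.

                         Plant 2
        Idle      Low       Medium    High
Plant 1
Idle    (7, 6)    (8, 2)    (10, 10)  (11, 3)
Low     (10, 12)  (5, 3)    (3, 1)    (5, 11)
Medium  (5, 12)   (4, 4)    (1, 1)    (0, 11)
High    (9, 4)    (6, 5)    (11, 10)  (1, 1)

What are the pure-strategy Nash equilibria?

Pure-strategy Nash equilibria: (Low, Idle); (High, Medium)

Plant 1 against Idle: payoffs 7, 10, 5, 9 → best response Low.
Plant 1 against Low: payoffs 8, 5, 4, 6 → best response Idle.
Plant 1 against Medium: payoffs 10, 3, 1, 11 → best response High.
Plant 1 against High: payoffs 11, 5, 0, 1 → best response Idle.
Plant 2 against Idle: payoffs 6, 2, 10, 3 → best response Medium.
Plant 2 against Low: payoffs 12, 3, 1, 11 → best response Idle.
Plant 2 against Medium: payoffs 12, 4, 1, 11 → best response Idle.
Plant 2 against High: payoffs 4, 5, 10, 1 → best response Medium.
Mutual best responses: (Low, Idle); (High, Medium).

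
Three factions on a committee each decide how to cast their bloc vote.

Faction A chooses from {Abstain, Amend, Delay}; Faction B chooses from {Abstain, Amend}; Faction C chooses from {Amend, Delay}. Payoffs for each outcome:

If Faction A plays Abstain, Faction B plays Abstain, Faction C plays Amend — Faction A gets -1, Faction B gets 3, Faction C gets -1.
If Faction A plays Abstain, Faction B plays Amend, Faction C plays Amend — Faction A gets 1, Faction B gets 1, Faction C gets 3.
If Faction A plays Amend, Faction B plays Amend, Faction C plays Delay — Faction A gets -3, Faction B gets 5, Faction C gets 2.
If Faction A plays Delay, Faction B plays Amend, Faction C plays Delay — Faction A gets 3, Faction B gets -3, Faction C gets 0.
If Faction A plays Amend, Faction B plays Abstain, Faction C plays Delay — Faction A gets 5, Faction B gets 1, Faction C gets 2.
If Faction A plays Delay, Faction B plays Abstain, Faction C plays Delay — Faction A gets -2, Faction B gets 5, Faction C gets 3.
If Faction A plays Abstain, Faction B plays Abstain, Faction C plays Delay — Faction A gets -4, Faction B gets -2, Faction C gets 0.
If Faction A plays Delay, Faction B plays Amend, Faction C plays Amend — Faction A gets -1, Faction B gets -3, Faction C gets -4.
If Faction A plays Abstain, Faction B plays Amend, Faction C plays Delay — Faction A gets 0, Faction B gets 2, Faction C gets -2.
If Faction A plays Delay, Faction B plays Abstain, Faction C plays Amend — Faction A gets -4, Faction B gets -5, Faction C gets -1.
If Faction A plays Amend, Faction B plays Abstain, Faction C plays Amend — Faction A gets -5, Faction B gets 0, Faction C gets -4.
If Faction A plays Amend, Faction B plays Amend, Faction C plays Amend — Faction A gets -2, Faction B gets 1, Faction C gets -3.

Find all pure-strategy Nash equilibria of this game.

There is no pure-strategy Nash equilibrium.

Faction A against (Abstain, Amend): payoffs -1, -5, -4 → best response Abstain.
Faction A against (Abstain, Delay): payoffs -4, 5, -2 → best response Amend.
Faction A against (Amend, Amend): payoffs 1, -2, -1 → best response Abstain.
Faction A against (Amend, Delay): payoffs 0, -3, 3 → best response Delay.
Faction B against (Abstain, Amend): payoffs 3, 1 → best response Abstain.
Faction B against (Abstain, Delay): payoffs -2, 2 → best response Amend.
Faction B against (Amend, Amend): payoffs 0, 1 → best response Amend.
Faction B against (Amend, Delay): payoffs 1, 5 → best response Amend.
Faction B against (Delay, Amend): payoffs -5, -3 → best response Amend.
Faction B against (Delay, Delay): payoffs 5, -3 → best response Abstain.
Faction C against (Abstain, Abstain): payoffs -1, 0 → best response Delay.
Faction C against (Abstain, Amend): payoffs 3, -2 → best response Amend.
Faction C against (Amend, Abstain): payoffs -4, 2 → best response Delay.
Faction C against (Amend, Amend): payoffs -3, 2 → best response Delay.
Faction C against (Delay, Abstain): payoffs -1, 3 → best response Delay.
Faction C against (Delay, Amend): payoffs -4, 0 → best response Delay.
No profile is a mutual best response for all players.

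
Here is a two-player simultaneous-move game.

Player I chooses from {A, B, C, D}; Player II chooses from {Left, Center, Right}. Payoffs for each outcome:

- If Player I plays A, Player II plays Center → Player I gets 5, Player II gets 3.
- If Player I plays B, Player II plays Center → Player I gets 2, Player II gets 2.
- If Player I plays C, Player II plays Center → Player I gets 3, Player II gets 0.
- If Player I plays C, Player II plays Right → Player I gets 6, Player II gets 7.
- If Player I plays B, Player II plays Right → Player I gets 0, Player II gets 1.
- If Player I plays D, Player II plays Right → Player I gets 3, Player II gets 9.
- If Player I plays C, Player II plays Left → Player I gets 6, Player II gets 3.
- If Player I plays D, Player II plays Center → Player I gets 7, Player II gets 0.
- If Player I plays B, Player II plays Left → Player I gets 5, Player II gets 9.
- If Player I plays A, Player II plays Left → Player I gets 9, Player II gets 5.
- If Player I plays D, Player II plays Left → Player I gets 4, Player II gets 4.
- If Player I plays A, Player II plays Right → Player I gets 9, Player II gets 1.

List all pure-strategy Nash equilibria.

Check each profile: it is a Nash equilibrium iff no player can strictly gain by switching unilaterally.
(A, Left): Player I gets 9, best alternative 6; Player II gets 5, best alternative 3. No profitable deviation — NE.
(A, Center): Player I can switch to D (5 → 7). Not NE.
(A, Right): Player II can switch to Left (1 → 5). Not NE.
(B, Left): Player I can switch to A (5 → 9). Not NE.
(B, Center): Player I can switch to A (2 → 5). Not NE.
(B, Right): Player I can switch to A (0 → 9). Not NE.
(C, Left): Player I can switch to A (6 → 9). Not NE.
(C, Center): Player I can switch to A (3 → 5). Not NE.
(C, Right): Player I can switch to A (6 → 9). Not NE.
(D, Left): Player I can switch to A (4 → 9). Not NE.
(D, Center): Player II can switch to Left (0 → 4). Not NE.
(The remaining 1 profile has a profitable deviation by the same check.)

Pure NE: (A, Left)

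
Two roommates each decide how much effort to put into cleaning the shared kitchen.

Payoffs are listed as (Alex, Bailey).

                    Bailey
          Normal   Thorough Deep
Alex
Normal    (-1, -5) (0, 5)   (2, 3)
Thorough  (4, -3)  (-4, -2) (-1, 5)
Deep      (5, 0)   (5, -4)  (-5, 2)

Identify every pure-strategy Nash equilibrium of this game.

There is no pure-strategy Nash equilibrium.

(Normal, Normal): Alex can switch to Thorough (-1 → 4). Not NE.
(Normal, Thorough): Alex can switch to Deep (0 → 5). Not NE.
(Normal, Deep): Bailey can switch to Thorough (3 → 5). Not NE.
(Thorough, Normal): Alex can switch to Deep (4 → 5). Not NE.
(Thorough, Thorough): Alex can switch to Normal (-4 → 0). Not NE.
(Thorough, Deep): Alex can switch to Normal (-1 → 2). Not NE.
(Deep, Normal): Bailey can switch to Deep (0 → 2). Not NE.
(Deep, Thorough): Bailey can switch to Normal (-4 → 0). Not NE.
(Deep, Deep): Alex can switch to Normal (-5 → 2). Not NE.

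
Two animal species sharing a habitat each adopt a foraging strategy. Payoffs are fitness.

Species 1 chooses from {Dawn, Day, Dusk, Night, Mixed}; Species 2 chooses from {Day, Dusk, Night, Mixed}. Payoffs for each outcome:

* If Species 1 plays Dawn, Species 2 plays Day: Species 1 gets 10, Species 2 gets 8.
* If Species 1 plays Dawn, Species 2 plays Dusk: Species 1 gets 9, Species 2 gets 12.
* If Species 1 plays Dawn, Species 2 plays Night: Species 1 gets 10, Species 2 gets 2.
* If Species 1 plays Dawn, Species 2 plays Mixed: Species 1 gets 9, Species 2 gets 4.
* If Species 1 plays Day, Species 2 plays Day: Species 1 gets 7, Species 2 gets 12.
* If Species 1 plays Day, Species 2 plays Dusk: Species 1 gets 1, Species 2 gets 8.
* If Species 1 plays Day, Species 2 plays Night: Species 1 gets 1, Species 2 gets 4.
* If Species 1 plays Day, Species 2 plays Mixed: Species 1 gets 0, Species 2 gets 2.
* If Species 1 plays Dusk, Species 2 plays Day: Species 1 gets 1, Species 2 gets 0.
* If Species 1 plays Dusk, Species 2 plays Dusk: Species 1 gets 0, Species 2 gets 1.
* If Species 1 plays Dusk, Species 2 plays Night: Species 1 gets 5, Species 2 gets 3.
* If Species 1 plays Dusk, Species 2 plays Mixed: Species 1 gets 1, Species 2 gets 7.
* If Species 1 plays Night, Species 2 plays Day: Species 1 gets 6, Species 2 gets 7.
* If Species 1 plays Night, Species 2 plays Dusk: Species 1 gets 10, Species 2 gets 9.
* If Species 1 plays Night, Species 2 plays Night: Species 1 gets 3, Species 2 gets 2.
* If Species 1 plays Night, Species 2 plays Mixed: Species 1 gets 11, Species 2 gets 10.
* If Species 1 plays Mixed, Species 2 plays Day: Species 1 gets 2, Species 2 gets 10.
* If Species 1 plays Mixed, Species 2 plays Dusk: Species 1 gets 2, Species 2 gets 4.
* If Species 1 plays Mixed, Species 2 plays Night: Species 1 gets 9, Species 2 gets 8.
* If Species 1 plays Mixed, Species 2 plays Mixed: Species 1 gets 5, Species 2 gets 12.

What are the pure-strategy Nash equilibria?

Species 1 against Day: payoffs 10, 7, 1, 6, 2 → best response Dawn.
Species 1 against Dusk: payoffs 9, 1, 0, 10, 2 → best response Night.
Species 1 against Night: payoffs 10, 1, 5, 3, 9 → best response Dawn.
Species 1 against Mixed: payoffs 9, 0, 1, 11, 5 → best response Night.
Species 2 against Dawn: payoffs 8, 12, 2, 4 → best response Dusk.
Species 2 against Day: payoffs 12, 8, 4, 2 → best response Day.
Species 2 against Dusk: payoffs 0, 1, 3, 7 → best response Mixed.
Species 2 against Night: payoffs 7, 9, 2, 10 → best response Mixed.
Species 2 against Mixed: payoffs 10, 4, 8, 12 → best response Mixed.
Mutual best responses: (Night, Mixed).

Pure NE: (Night, Mixed)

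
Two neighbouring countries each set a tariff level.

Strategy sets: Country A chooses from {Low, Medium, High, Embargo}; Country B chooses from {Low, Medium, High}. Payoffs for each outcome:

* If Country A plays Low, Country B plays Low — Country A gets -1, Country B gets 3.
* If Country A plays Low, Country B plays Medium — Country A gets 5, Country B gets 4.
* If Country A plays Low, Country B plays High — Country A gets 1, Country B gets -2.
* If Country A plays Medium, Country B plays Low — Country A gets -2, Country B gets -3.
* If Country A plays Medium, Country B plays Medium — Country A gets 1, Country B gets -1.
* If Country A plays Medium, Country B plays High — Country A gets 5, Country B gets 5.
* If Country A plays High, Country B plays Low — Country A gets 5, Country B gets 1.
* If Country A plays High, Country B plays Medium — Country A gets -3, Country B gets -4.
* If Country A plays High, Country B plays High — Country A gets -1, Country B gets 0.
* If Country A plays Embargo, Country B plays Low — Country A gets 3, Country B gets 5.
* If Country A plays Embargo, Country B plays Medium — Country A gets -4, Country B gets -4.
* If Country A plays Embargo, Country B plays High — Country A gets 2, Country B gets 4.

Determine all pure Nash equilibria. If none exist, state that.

For each player, find the best response to each opponent profile; mutual best responses are the pure NE.
Country A against Low: payoffs -1, -2, 5, 3 → best response High.
Country A against Medium: payoffs 5, 1, -3, -4 → best response Low.
Country A against High: payoffs 1, 5, -1, 2 → best response Medium.
Country B against Low: payoffs 3, 4, -2 → best response Medium.
Country B against Medium: payoffs -3, -1, 5 → best response High.
Country B against High: payoffs 1, -4, 0 → best response Low.
Country B against Embargo: payoffs 5, -4, 4 → best response Low.
Mutual best responses: (Low, Medium); (Medium, High); (High, Low).

(Low, Medium), (Medium, High), (High, Low)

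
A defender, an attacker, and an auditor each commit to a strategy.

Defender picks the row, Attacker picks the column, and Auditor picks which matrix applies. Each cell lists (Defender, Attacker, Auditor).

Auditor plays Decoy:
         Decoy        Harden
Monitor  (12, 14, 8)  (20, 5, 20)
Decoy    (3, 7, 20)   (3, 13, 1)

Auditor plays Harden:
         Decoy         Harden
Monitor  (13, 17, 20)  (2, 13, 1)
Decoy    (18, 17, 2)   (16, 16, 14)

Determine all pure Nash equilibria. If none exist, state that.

This game has no pure Nash equilibrium.

Mark each player's best response to every combination of opponents' strategies; a profile where every player is best-responding is a pure Nash equilibrium.
Defender against (Decoy, Decoy): payoffs 12, 3 → best response Monitor.
Defender against (Decoy, Harden): payoffs 13, 18 → best response Decoy.
Defender against (Harden, Decoy): payoffs 20, 3 → best response Monitor.
Defender against (Harden, Harden): payoffs 2, 16 → best response Decoy.
Attacker against (Monitor, Decoy): payoffs 14, 5 → best response Decoy.
Attacker against (Monitor, Harden): payoffs 17, 13 → best response Decoy.
Attacker against (Decoy, Decoy): payoffs 7, 13 → best response Harden.
Attacker against (Decoy, Harden): payoffs 17, 16 → best response Decoy.
Auditor against (Monitor, Decoy): payoffs 8, 20 → best response Harden.
Auditor against (Monitor, Harden): payoffs 20, 1 → best response Decoy.
Auditor against (Decoy, Decoy): payoffs 20, 2 → best response Decoy.
Auditor against (Decoy, Harden): payoffs 1, 14 → best response Harden.
No profile is a mutual best response for all players.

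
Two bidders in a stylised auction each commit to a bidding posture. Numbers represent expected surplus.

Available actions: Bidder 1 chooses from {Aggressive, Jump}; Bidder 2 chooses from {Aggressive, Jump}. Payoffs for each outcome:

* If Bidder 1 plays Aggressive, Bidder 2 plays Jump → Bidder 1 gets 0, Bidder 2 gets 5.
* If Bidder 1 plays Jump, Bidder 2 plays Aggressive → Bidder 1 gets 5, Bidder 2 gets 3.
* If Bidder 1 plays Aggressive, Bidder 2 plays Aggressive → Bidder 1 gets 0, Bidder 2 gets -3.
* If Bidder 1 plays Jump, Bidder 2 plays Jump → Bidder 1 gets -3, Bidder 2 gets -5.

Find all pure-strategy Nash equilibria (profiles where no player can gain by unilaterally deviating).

(Aggressive, Jump) and (Jump, Aggressive)

(Aggressive, Aggressive): Bidder 1 can switch to Jump (0 → 5). Not NE.
(Aggressive, Jump): Bidder 1 gets 0, best alternative -3; Bidder 2 gets 5, best alternative -3. No profitable deviation — NE.
(Jump, Aggressive): Bidder 1 gets 5, best alternative 0; Bidder 2 gets 3, best alternative -5. No profitable deviation — NE.
(Jump, Jump): Bidder 1 can switch to Aggressive (-3 → 0). Not NE.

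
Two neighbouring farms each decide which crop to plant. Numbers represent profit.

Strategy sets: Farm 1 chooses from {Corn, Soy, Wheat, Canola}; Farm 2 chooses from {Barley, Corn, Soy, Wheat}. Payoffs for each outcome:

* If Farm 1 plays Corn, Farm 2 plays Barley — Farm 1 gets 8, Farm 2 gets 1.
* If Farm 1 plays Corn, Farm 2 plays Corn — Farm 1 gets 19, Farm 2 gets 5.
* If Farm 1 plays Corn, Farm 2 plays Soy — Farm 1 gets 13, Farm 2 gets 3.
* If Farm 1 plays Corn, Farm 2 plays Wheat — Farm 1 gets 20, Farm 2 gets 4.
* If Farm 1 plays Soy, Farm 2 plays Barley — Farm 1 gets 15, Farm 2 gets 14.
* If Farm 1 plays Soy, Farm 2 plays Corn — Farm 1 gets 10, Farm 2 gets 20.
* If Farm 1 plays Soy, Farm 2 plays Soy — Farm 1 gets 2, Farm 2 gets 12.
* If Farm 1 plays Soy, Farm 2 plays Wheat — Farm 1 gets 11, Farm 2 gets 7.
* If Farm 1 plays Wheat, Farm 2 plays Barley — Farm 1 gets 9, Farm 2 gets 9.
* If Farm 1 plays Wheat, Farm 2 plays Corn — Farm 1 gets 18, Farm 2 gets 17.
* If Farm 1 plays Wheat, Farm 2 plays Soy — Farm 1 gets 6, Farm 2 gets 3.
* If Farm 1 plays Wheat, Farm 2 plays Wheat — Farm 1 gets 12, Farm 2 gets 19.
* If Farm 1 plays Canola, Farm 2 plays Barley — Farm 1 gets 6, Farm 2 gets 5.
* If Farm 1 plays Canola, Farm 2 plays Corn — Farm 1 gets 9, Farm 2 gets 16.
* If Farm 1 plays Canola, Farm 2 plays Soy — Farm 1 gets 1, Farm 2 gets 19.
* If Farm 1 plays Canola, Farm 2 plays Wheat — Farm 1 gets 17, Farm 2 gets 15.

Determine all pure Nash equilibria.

Farm 1 against Barley: payoffs 8, 15, 9, 6 → best response Soy.
Farm 1 against Corn: payoffs 19, 10, 18, 9 → best response Corn.
Farm 1 against Soy: payoffs 13, 2, 6, 1 → best response Corn.
Farm 1 against Wheat: payoffs 20, 11, 12, 17 → best response Corn.
Farm 2 against Corn: payoffs 1, 5, 3, 4 → best response Corn.
Farm 2 against Soy: payoffs 14, 20, 12, 7 → best response Corn.
Farm 2 against Wheat: payoffs 9, 17, 3, 19 → best response Wheat.
Farm 2 against Canola: payoffs 5, 16, 19, 15 → best response Soy.
Mutual best responses: (Corn, Corn).

(Corn, Corn)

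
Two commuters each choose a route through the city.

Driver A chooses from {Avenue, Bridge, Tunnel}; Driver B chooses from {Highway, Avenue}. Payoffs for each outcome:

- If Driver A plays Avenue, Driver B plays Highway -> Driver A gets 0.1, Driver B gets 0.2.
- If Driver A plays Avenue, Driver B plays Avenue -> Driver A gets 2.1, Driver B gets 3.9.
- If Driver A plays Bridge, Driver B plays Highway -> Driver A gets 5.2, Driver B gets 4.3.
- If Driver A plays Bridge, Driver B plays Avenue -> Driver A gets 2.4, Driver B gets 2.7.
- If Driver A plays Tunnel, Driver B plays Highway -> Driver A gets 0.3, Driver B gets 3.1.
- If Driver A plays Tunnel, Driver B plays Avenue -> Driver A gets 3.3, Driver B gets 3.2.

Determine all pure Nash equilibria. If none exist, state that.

(Avenue, Highway): Driver A can switch to Bridge (0.1 → 5.2). Not NE.
(Avenue, Avenue): Driver A can switch to Bridge (2.1 → 2.4). Not NE.
(Bridge, Highway): Driver A gets 5.2, best alternative 0.3; Driver B gets 4.3, best alternative 2.7. No profitable deviation — NE.
(Bridge, Avenue): Driver A can switch to Tunnel (2.4 → 3.3). Not NE.
(Tunnel, Highway): Driver A can switch to Bridge (0.3 → 5.2). Not NE.
(Tunnel, Avenue): Driver A gets 3.3, best alternative 2.4; Driver B gets 3.2, best alternative 3.1. No profitable deviation — NE.

Pure-strategy Nash equilibria: (Bridge, Highway); (Tunnel, Avenue)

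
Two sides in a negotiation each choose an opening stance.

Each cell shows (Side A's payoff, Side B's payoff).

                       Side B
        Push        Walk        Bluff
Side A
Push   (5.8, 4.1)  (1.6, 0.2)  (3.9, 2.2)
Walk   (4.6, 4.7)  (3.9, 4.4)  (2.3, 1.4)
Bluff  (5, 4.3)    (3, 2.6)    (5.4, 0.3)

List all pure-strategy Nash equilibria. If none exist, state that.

Side A against Push: payoffs 5.8, 4.6, 5 → best response Push.
Side A against Walk: payoffs 1.6, 3.9, 3 → best response Walk.
Side A against Bluff: payoffs 3.9, 2.3, 5.4 → best response Bluff.
Side B against Push: payoffs 4.1, 0.2, 2.2 → best response Push.
Side B against Walk: payoffs 4.7, 4.4, 1.4 → best response Push.
Side B against Bluff: payoffs 4.3, 2.6, 0.3 → best response Push.
Mutual best responses: (Push, Push).

Pure NE: (Push, Push)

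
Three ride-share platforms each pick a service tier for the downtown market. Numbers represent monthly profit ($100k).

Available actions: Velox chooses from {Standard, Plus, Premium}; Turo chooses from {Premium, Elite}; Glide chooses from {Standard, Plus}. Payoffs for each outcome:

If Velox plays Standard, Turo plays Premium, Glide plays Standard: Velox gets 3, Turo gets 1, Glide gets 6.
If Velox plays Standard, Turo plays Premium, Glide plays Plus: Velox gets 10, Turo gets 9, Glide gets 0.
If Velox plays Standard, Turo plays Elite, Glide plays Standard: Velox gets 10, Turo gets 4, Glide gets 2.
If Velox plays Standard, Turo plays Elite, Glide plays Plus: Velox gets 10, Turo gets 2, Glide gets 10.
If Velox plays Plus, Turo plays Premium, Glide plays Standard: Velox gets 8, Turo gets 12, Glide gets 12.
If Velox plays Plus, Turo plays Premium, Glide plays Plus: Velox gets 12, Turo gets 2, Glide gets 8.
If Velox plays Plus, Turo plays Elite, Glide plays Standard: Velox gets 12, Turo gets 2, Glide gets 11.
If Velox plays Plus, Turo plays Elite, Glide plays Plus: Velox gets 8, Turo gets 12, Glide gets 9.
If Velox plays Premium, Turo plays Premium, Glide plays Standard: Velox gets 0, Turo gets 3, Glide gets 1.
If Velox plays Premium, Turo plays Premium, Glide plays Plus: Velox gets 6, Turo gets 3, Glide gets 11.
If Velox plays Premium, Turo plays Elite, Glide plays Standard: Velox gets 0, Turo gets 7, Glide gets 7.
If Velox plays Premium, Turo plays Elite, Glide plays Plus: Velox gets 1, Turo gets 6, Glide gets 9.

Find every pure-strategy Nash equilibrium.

(Standard, Premium, Standard): Velox can switch to Plus (3 → 8). Not NE.
(Standard, Premium, Plus): Velox can switch to Plus (10 → 12). Not NE.
(Standard, Elite, Standard): Velox can switch to Plus (10 → 12). Not NE.
(Standard, Elite, Plus): Turo can switch to Premium (2 → 9). Not NE.
(Plus, Premium, Standard): Velox gets 8, best alternative 3; Turo gets 12, best alternative 2; Glide gets 12, best alternative 8. No profitable deviation — NE.
(Plus, Premium, Plus): Turo can switch to Elite (2 → 12). Not NE.
(Plus, Elite, Standard): Turo can switch to Premium (2 → 12). Not NE.
(Plus, Elite, Plus): Velox can switch to Standard (8 → 10). Not NE.
(Premium, Premium, Standard): Velox can switch to Standard (0 → 3). Not NE.
(Premium, Premium, Plus): Velox can switch to Standard (6 → 10). Not NE.
(Premium, Elite, Standard): Velox can switch to Standard (0 → 10). Not NE.
(Premium, Elite, Plus): Velox can switch to Standard (1 → 10). Not NE.

The unique pure-strategy Nash equilibrium is (Plus, Premium, Standard).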